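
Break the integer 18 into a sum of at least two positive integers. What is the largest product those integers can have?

Define f[k] = max over 1≤i<k of i · max(k−i, f[k−i]); the inner max lets the remainder stay uncut if that's better.
f[2] = 1·max(1,0) = 1·1 = 1
f[3] = 1·max(2,1) = 1·2 = 2
f[4] = 2·max(2,1) = 2·2 = 4
f[5] = 2·max(3,2) = 2·3 = 6
f[6] = 3·max(3,2) = 3·3 = 9
f[7] = 2·max(5,6) = 2·6 = 12
f[8] = 2·max(6,9) = 2·9 = 18
f[9] = 3·max(6,9) = 3·9 = 27
f[10] = 2·max(8,18) = 2·18 = 36
f[11] = 2·max(9,27) = 2·27 = 54
f[12] = 3·max(9,27) = 3·27 = 81
f[13] = 2·max(11,54) = 2·54 = 108
f[14] = 2·max(12,81) = 2·81 = 162
f[15] = 3·max(12,81) = 3·81 = 243
f[16] = 2·max(14,162) = 2·162 = 324
f[17] = 2·max(15,243) = 2·243 = 486
f[18] = 3·max(15,243) = 3·243 = 729
One optimal split: 3 + 3 + 3 + 3 + 3 + 3; product 3·3·3·3·3·3 = 729.

729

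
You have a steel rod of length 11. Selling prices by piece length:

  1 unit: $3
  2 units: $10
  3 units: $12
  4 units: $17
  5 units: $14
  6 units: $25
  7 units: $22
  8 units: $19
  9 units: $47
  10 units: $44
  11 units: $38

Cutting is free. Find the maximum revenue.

Consider every possible first cut. R[k] is the best of p[i]+R[k−i] over all sellable i≤k.
R[1] = 3
R[2] = 10
R[3] = 13  (first piece 1, then R[2]=10)
R[4] = 20  (first piece 2, then R[2]=10)
R[5] = 23  (first piece 1, then R[4]=20)
R[6] = 30  (first piece 2, then R[4]=20)
R[7] = 33  (first piece 1, then R[6]=30)
R[8] = 40  (first piece 2, then R[6]=30)
R[9] = 47
R[10] = 50  (first piece 1, then R[9]=47)
R[11] = 57  (first piece 2, then R[9]=47)
One optimal cutting: 9 + 2 → $47 + $10 = $57.

57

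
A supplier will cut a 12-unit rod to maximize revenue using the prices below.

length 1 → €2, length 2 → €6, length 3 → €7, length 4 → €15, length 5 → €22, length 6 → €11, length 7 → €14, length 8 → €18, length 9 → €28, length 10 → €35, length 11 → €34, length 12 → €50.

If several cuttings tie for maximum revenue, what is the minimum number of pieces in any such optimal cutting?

1

Let r[k] be the best obtainable value from length k. For each k, try every first piece i and keep the best of price[i] + r[k−i].
r[1] = 2
r[2] = max(2+2, 6+0) = 6
r[3] = max(2+6, 6+2, 7+0) = 8
r[4] = max(2+8, 6+6, 7+2, 15+0) = 15
r[5] = max(2+15, 6+8, 7+6, 15+2, 22+0) = 22
r[6] = max(2+22, 6+15, 7+8, 15+6, 22+2, 11+0) = 24
r[7] = max(2+24, 6+22, 7+15, …, 11+2, 14+0) = 28
r[8] = max(2+28, 6+24, 7+22, …, 14+2, 18+0) = 30
r[9] = max(2+30, 6+28, 7+24, …, 18+2, 28+0) = 37
r[10] = max(2+37, 6+30, 7+28, …, 28+2, 35+0) = 44
r[11] = max(2+44, 6+37, 7+30, …, 35+2, 34+0) = 46
r[12] = max(2+46, 6+44, 7+37, …, 34+2, 50+0) = 50
Maximum revenue is €50.
Now minimize piece count subject to staying optimal: for each k, pieces[k] = 1 + min over i with p[i]+r[k−i]=r[k] of pieces[k−i].
pieces[9] = 2
pieces[10] = 2
pieces[11] = 3
pieces[12] = 1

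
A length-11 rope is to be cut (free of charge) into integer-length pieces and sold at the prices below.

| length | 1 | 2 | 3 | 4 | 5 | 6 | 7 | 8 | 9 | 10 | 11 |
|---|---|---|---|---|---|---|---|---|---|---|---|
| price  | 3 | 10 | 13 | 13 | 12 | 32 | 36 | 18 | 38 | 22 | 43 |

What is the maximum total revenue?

Consider every possible first cut. v[k] is the best of p[i]+v[k−i] over all sellable i≤k.
v[1] = 3
v[2] = 10
v[3] = 13  (first piece 1, then v[2]=10)
v[4] = 20  (first piece 2, then v[2]=10)
v[5] = 23  (first piece 1, then v[4]=20)
v[6] = 32
v[7] = 36
v[8] = 42  (first piece 2, then v[6]=32)
v[9] = 46  (first piece 2, then v[7]=36)
v[10] = 52  (first piece 2, then v[8]=42)
v[11] = 56  (first piece 2, then v[9]=46)
One optimal cutting: 7 + 2 + 2 → $36 + $10 + $10 = $56.

56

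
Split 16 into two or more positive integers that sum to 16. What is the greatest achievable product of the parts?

324

Let m[k] be the best product for length k (with at least one cut). For each first piece i, the rest contributes max(k−i, m[k−i]).
m[2] = 1×max(1,0) = 1×1 = 1
m[3] = max(1×2, 2×1) = 2
m[4] = max(1×3, 2×2, 3×1) = 4
m[5] = max(1×4, 2×3, 3×2, 4×1) = 6
m[6] = max(1×6, 2×4, 3×3, 4×2, 5×1) = 9
m[7] = max(1×9, 2×6, 3×4, 4×3, 5×2, 6×1) = 12
m[8] = max(1×12, 2×9, 3×6, …, 6×2, 7×1) = 18
m[9] = max(1×18, 2×12, 3×9, …, 7×2, 8×1) = 27
m[10] = max(1×27, 2×18, 3×12, …, 8×2, 9×1) = 36
m[11] = max(1×36, 2×27, 3×18, …, 9×2, 10×1) = 54
m[12] = max(1×54, 2×36, 3×27, …, 10×2, 11×1) = 81
m[13] = max(1×81, 2×54, 3×36, …, 11×2, 12×1) = 108
m[14] = max(1×108, 2×81, 3×54, …, 12×2, 13×1) = 162
m[15] = max(1×162, 2×108, 3×81, …, 13×2, 14×1) = 243
m[16] = max(1×243, 2×162, 3×108, …, 14×2, 15×1) = 324
One optimal split: 3 + 3 + 3 + 3 + 2 + 2; product 3×3×3×3×2×2 = 324.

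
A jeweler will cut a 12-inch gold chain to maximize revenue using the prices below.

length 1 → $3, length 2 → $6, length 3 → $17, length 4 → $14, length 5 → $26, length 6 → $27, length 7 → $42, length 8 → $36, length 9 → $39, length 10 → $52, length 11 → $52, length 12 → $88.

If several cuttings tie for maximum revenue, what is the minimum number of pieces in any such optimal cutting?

1

Build r[k] bottom-up: r[k] = max over allowed piece i of (p[i] + r[k−i]).
r[1] = 3
r[2] = max(3+3, 6+0) = 6
r[3] = max(3+6, 6+3, 17+0) = 17
r[4] = max(3+17, 6+6, 17+3, 14+0) = 20
r[5] = max(3+20, 6+17, 17+6, 14+3, 26+0) = 26
r[6] = max(3+26, 6+20, 17+17, 14+6, 26+3, 27+0) = 34
r[7] = max(3+34, 6+26, 17+20, …, 27+3, 42+0) = 42
r[8] = max(3+42, 6+34, 17+26, …, 42+3, 36+0) = 45
r[9] = max(3+45, 6+42, 17+34, …, 36+3, 39+0) = 51
r[10] = max(3+51, 6+45, 17+42, …, 39+3, 52+0) = 59
r[11] = max(3+59, 6+51, 17+45, …, 52+3, 52+0) = 62
r[12] = max(3+62, 6+59, 17+51, …, 52+3, 88+0) = 88
Maximum revenue is $88.
Now minimize piece count subject to staying optimal: for each k, pieces[k] = 1 + min over i with p[i]+r[k−i]=r[k] of pieces[k−i].
pieces[9] = 3
pieces[10] = 2
pieces[11] = 3
pieces[12] = 1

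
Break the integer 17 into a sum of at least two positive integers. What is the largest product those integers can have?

486

Define m[k] = max over 1≤i<k of i · max(k−i, m[k−i]); the inner max lets the remainder stay uncut if that's better.
m[2] = 1*max(1,0) = 1*1 = 1
m[3] = max(1*2, 2*1) = 2
m[4] = max(1*3, 2*2, 3*1) = 4
m[5] = max(1*4, 2*3, 3*2, 4*1) = 6
m[6] = max(1*6, 2*4, 3*3, 4*2, 5*1) = 9
m[7] = max(1*9, 2*6, 3*4, 4*3, 5*2, 6*1) = 12
m[8] = max(1*12, 2*9, 3*6, …, 6*2, 7*1) = 18
m[9] = max(1*18, 2*12, 3*9, …, 7*2, 8*1) = 27
m[10] = max(1*27, 2*18, 3*12, …, 8*2, 9*1) = 36
m[11] = max(1*36, 2*27, 3*18, …, 9*2, 10*1) = 54
m[12] = max(1*54, 2*36, 3*27, …, 10*2, 11*1) = 81
m[13] = max(1*81, 2*54, 3*36, …, 11*2, 12*1) = 108
m[14] = max(1*108, 2*81, 3*54, …, 12*2, 13*1) = 162
m[15] = max(1*162, 2*108, 3*81, …, 13*2, 14*1) = 243
m[16] = max(1*243, 2*162, 3*108, …, 14*2, 15*1) = 324
m[17] = max(1*324, 2*243, 3*162, …, 15*2, 16*1) = 486
One optimal split: 3 + 3 + 3 + 3 + 3 + 2; product 3*3*3*3*3*2 = 486.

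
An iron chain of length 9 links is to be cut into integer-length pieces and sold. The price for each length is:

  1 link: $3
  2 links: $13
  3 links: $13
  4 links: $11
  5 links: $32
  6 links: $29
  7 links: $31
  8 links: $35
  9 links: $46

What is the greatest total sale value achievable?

Let R[k] be the best obtainable value from length k. For each k, try every first piece i and keep the best of price[i] + R[k−i].
R[1] = 3
R[2] = max(3+3, 13+0) = 13
R[3] = max(3+13, 13+3, 13+0) = 16
R[4] = max(3+16, 13+13, 13+3, 11+0) = 26
R[5] = max(3+26, 13+16, 13+13, 11+3, 32+0) = 32
R[6] = max(3+32, 13+26, 13+16, 11+13, 32+3, 29+0) = 39
R[7] = max(3+39, 13+32, 13+26, …, 29+3, 31+0) = 45
R[8] = max(3+45, 13+39, 13+32, …, 31+3, 35+0) = 52
R[9] = max(3+52, 13+45, 13+39, …, 35+3, 46+0) = 58
One optimal cutting: 5 + 2 + 2 → $32 + $13 + $13 = $58.

58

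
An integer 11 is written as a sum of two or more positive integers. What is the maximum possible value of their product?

54

Define prod[k] = max over 1≤i<k of i · max(k−i, prod[k−i]); the inner max lets the remainder stay uncut if that's better.
Small cases: prod[2]=1, prod[3]=2, prod[4]=4.
prod[5] = 2·max(3,2) = 2·3 = 6
prod[6] = 3·max(3,2) = 3·3 = 9
prod[7] = 2·max(5,6) = 2·6 = 12
prod[8] = 2·max(6,9) = 2·9 = 18
prod[9] = 3·max(6,9) = 3·9 = 27
prod[10] = 2·max(8,18) = 2·18 = 36
prod[11] = 2·max(9,27) = 2·27 = 54
One optimal split: 3 + 3 + 3 + 2; product 3·3·3·2 = 54.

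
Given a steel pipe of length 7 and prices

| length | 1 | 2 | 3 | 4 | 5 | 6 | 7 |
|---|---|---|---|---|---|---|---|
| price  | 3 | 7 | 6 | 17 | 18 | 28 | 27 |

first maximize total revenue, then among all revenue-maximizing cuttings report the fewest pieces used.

2

Let r[k] be the best obtainable value from length k. For each k, try every first piece i and keep the best of price[i] + r[k−i].
r[1] = 3
r[2] = max(3+3, 7+0) = 7
r[3] = max(3+7, 7+3, 6+0) = 10
r[4] = max(3+10, 7+7, 6+3, 17+0) = 17
r[5] = max(3+17, 7+10, 6+7, 17+3, 18+0) = 20
r[6] = max(3+20, 7+17, 6+10, 17+7, 18+3, 28+0) = 28
r[7] = max(3+28, 7+20, 6+17, …, 28+3, 27+0) = 31
Maximum revenue is $31.
Now minimize piece count subject to staying optimal: for each k, pieces[k] = 1 + min over i with p[i]+r[k−i]=r[k] of pieces[k−i].
pieces[4] = 1
pieces[5] = 2
pieces[6] = 1
pieces[7] = 2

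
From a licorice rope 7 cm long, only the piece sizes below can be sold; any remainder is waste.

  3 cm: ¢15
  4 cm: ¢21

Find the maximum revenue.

Build best[k] bottom-up: best[k] = max over allowed piece i of (p[i] + best[k−i]).
best[1] = 0
best[2] = 0
best[3] = 15
best[4] = max(15+0, 21+0) = 21
best[5] = max(15+0, 21+0) = 21
best[6] = max(15+15, 21+0) = 30
best[7] = max(15+21, 21+15) = 36
One optimal cutting: 4 + 3 → ¢36.

36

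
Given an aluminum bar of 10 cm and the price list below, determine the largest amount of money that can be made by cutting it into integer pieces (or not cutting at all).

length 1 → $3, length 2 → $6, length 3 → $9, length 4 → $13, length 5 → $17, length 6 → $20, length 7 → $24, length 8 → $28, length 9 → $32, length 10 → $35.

35

Consider every possible first cut. v[k] is the best of p[i]+v[k−i] over all sellable i≤k.
v[1] = 3
v[2] = max(3+3, 6+0) = 6
v[3] = max(3+6, 6+3, 9+0) = 9
v[4] = max(3+9, 6+6, 9+3, 13+0) = 13
v[5] = max(3+13, 6+9, 9+6, 13+3, 17+0) = 17
v[6] = max(3+17, 6+13, 9+9, 13+6, 17+3, 20+0) = 20
v[7] = max(3+20, 6+17, 9+13, …, 20+3, 24+0) = 24
v[8] = max(3+24, 6+20, 9+17, …, 24+3, 28+0) = 28
v[9] = max(3+28, 6+24, 9+20, …, 28+3, 32+0) = 32
v[10] = max(3+32, 6+28, 9+24, …, 32+3, 35+0) = 35
One optimal cutting: 9 + 1 → $32 + $3 = $35.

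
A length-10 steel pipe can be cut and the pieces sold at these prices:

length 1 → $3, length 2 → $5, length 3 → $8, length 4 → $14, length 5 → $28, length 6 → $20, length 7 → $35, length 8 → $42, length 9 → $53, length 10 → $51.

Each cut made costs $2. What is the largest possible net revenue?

54

Let v[k] be the best obtainable value from length k. For each k, try every first piece i and keep the best of price[i] + v[k−i] minus the 2 cut fee when i<k.
v[1] = 3
v[2] = 5
v[3] = 8
v[4] = 14
v[5] = 28
v[6] = 29  (first piece 1, then v[5]=28)
v[7] = 35
v[8] = 42
v[9] = 53
v[10] = 54  (first piece 1, then v[9]=53)
One optimal plan: pieces 9 + 1 (1 cut) → $56 − $2 = $54.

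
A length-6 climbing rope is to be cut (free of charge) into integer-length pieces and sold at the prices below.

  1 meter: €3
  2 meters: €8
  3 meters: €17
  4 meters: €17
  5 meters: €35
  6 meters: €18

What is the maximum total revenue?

38

Build r[k] bottom-up: r[k] = max over allowed piece i of (p[i] + r[k−i]).
r[1] = 3
r[2] = 8
r[3] = 17
r[4] = 20  (first piece 1, then r[3]=17)
r[5] = 35
r[6] = 38  (first piece 1, then r[5]=35)
One optimal cutting: 5 + 1 → €35 + €3 = €38.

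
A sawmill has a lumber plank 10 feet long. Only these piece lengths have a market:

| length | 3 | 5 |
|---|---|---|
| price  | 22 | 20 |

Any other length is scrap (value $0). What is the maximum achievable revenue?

66

Let r[k] be the best obtainable value from length k. For each k, try every first piece i and keep the best of price[i] + r[k−i].
r[1] = 0
r[2] = 0
r[3] = 22
r[4] = 22
r[5] = max(22+0, 20+0) = 22
r[6] = max(22+22, 20+0) = 44
r[7] = max(22+22, 20+0) = 44
r[8] = max(22+22, 20+22) = 44
r[9] = max(22+44, 20+22) = 66
r[10] = max(22+44, 20+22) = 66
One optimal cutting: pieces 3 + 3 + 3 with 1 foot of scrap → $66.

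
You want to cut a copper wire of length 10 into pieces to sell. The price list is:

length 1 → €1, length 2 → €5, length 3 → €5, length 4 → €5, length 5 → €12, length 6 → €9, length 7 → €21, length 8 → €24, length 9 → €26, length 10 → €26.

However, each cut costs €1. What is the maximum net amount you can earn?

Consider every possible first cut. net[k] is the best of p[i]+net[k−i] over all sellable i≤k, charging 1 whenever i<k.
net[1] = 1
net[2] = 5
net[3] = 5  (first piece 1, then net[2]=5)
net[4] = 9  (first piece 2, then net[2]=5)
net[5] = 12
net[6] = 13  (first piece 2, then net[4]=9)
net[7] = 21
net[8] = 24
net[9] = 26
net[10] = 28  (first piece 2, then net[8]=24)
One optimal plan: pieces 8 + 2 (1 cut) → €29 − €1 = €28.

28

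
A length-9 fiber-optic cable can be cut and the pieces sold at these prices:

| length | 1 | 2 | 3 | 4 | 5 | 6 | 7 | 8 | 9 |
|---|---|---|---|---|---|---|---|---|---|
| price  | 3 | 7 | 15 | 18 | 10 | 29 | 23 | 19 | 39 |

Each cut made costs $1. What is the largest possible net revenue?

Let v[k] be the best obtainable value from length k. For each k, try every first piece i and keep the best of price[i] + v[k−i] minus the 1 cut fee when i<k.
v[1] = 3
v[2] = max(3+3-1, 7+0) = 7
v[3] = max(3+7-1, 7+3-1, 15+0) = 15
v[4] = max(3+15-1, 7+7-1, 15+3-1, 18+0) = 18
v[5] = max(3+18-1, 7+15-1, 15+7-1, 18+3-1, 10+0) = 21
v[6] = max(3+21-1, 7+18-1, 15+15-1, 18+7-1, 10+3-1, 29+0) = 29
v[7] = max(3+29-1, 7+21-1, 15+18-1, …, 29+3-1, 23+0) = 32
v[8] = max(3+32-1, 7+29-1, 15+21-1, …, 23+3-1, 19+0) = 35
v[9] = max(3+35-1, 7+32-1, 15+29-1, …, 19+3-1, 39+0) = 43
One optimal plan: pieces 3 + 3 + 3 (2 cuts) → $45 − $2 = $43.

43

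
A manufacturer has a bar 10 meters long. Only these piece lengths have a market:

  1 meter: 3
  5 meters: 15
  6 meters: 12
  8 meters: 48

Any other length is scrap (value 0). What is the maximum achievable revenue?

Consider every possible first cut. r[k] is the best of p[i]+r[k−i] over all sellable i≤k.
r[1] = 3
r[2] = 6  (first piece 1, then r[1]=3)
r[3] = 9  (first piece 1, then r[2]=6)
r[4] = 12  (first piece 1, then r[3]=9)
r[5] = 15  (first piece 1, then r[4]=12)
r[6] = 18  (first piece 1, then r[5]=15)
r[7] = 21  (first piece 1, then r[6]=18)
r[8] = 48
r[9] = 51  (first piece 1, then r[8]=48)
r[10] = 54  (first piece 1, then r[9]=51)
One optimal cutting: 8 + 1 + 1 → 54.

54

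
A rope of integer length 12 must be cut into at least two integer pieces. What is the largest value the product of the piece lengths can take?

Define m[k] = max over 1≤i<k of i · max(k−i, m[k−i]); the inner max lets the remainder stay uncut if that's better.
Small cases: m[2]=1, m[3]=2, m[4]=4, m[5]=6, m[6]=9.
m[7] = 2·max(5,6) = 2·6 = 12
m[8] = 2·max(6,9) = 2·9 = 18
m[9] = 3·max(6,9) = 3·9 = 27
m[10] = 2·max(8,18) = 2·18 = 36
m[11] = 2·max(9,27) = 2·27 = 54
m[12] = 3·max(9,27) = 3·27 = 81
One optimal split: 3 + 3 + 3 + 3; product 3·3·3·3 = 81.

81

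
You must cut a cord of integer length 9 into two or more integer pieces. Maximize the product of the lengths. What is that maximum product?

Define m[k] = max over 1≤i<k of i · max(k−i, m[k−i]); the inner max lets the remainder stay uncut if that's better.
m[2] = 1*max(1,0) = 1*1 = 1
m[3] = max(1*2, 2*1) = 2
m[4] = max(1*3, 2*2, 3*1) = 4
m[5] = max(1*4, 2*3, 3*2, 4*1) = 6
m[6] = max(1*6, 2*4, 3*3, 4*2, 5*1) = 9
m[7] = max(1*9, 2*6, 3*4, 4*3, 5*2, 6*1) = 12
m[8] = max(1*12, 2*9, 3*6, …, 6*2, 7*1) = 18
m[9] = max(1*18, 2*12, 3*9, …, 7*2, 8*1) = 27
One optimal split: 3 + 3 + 3; product 3*3*3 = 27.

27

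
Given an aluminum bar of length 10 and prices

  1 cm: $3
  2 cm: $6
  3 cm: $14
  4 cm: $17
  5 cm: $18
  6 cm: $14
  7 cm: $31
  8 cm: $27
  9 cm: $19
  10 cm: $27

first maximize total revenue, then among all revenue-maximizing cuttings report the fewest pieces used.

2

Consider every possible first cut. r[k] is the best of p[i]+r[k−i] over all sellable i≤k.
r[1] = 3
r[2] = 6  (first piece 1, then r[1]=3)
r[3] = 14
r[4] = 17  (first piece 1, then r[3]=14)
r[5] = 20  (first piece 1, then r[4]=17)
r[6] = 28  (first piece 3, then r[3]=14)
r[7] = 31  (first piece 1, then r[6]=28)
r[8] = 34  (first piece 1, then r[7]=31)
r[9] = 42  (first piece 3, then r[6]=28)
r[10] = 45  (first piece 1, then r[9]=42)
Maximum revenue is $45.
Now minimize piece count subject to staying optimal: for each k, pieces[k] = 1 + min over i with p[i]+r[k−i]=r[k] of pieces[k−i].
pieces[7] = 1
pieces[8] = 2
pieces[9] = 3
pieces[10] = 2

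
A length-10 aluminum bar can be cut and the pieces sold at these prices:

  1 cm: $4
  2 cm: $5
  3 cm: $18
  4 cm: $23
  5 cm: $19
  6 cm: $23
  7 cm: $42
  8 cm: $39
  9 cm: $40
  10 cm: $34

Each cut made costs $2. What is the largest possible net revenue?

58

Consider every possible first cut. r[k] is the best of p[i]+r[k−i] over all sellable i≤k, charging 2 whenever i<k.
r[1] = 4
r[2] = max(4+4-2, 5+0) = 6
r[3] = max(4+6-2, 5+4-2, 18+0) = 18
r[4] = max(4+18-2, 5+6-2, 18+4-2, 23+0) = 23
r[5] = max(4+23-2, 5+18-2, 18+6-2, 23+4-2, 19+0) = 25
r[6] = max(4+25-2, 5+23-2, 18+18-2, 23+6-2, 19+4-2, 23+0) = 34
r[7] = max(4+34-2, 5+25-2, 18+23-2, …, 23+4-2, 42+0) = 42
r[8] = max(4+42-2, 5+34-2, 18+25-2, …, 42+4-2, 39+0) = 44
r[9] = max(4+44-2, 5+42-2, 18+34-2, …, 39+4-2, 40+0) = 50
r[10] = max(4+50-2, 5+44-2, 18+42-2, …, 40+4-2, 34+0) = 58
One optimal plan: pieces 7 + 3 (1 cut) → $60 − $2 = $58.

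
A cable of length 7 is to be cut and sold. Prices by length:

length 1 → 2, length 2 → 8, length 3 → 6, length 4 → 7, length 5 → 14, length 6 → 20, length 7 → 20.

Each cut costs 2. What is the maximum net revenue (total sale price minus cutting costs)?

20

Consider every possible first cut. net[k] is the best of p[i]+net[k−i] over all sellable i≤k, charging 2 whenever i<k.
net[1] = 2
net[2] = max(2+2-2, 8+0) = 8
net[3] = max(2+8-2, 8+2-2, 6+0) = 8
net[4] = max(2+8-2, 8+8-2, 6+2-2, 7+0) = 14
net[5] = max(2+14-2, 8+8-2, 6+8-2, 7+2-2, 14+0) = 14
net[6] = max(2+14-2, 8+14-2, 6+8-2, 7+8-2, 14+2-2, 20+0) = 20
net[7] = max(2+20-2, 8+14-2, 6+14-2, …, 20+2-2, 20+0) = 20
One optimal plan: pieces 2 + 2 + 2 + 1 (3 cuts) → 26 − 6 = 20.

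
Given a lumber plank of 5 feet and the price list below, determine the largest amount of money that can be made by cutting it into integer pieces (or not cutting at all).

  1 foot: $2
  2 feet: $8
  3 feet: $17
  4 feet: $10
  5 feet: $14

25

Build R[k] bottom-up: R[k] = max over allowed piece i of (p[i] + R[k−i]).
R[1] = 2
R[2] = max(2+2, 8+0) = 8
R[3] = max(2+8, 8+2, 17+0) = 17
R[4] = max(2+17, 8+8, 17+2, 10+0) = 19
R[5] = max(2+19, 8+17, 17+8, 10+2, 14+0) = 25
One optimal cutting: 3 + 2 → $17 + $8 = $25.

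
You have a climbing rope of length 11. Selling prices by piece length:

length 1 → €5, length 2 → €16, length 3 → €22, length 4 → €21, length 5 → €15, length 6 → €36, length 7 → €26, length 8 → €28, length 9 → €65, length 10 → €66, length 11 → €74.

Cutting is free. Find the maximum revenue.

Build R[k] bottom-up: R[k] = max over allowed piece i of (p[i] + R[k−i]).
R[1] = 5
R[2] = 16
R[3] = 22
R[4] = 32  (first piece 2, then R[2]=16)
R[5] = 38  (first piece 2, then R[3]=22)
R[6] = 48  (first piece 2, then R[4]=32)
R[7] = 54  (first piece 2, then R[5]=38)
R[8] = 64  (first piece 2, then R[6]=48)
R[9] = 70  (first piece 2, then R[7]=54)
R[10] = 80  (first piece 2, then R[8]=64)
R[11] = 86  (first piece 2, then R[9]=70)
One optimal cutting: 3 + 2 + 2 + 2 + 2 → €22 + €16 + €16 + €16 + €16 = €86.

86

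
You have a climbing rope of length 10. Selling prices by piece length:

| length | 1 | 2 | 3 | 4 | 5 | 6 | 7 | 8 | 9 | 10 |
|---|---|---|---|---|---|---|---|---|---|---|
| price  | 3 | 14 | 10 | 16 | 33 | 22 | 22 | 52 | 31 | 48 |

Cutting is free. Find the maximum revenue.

70

Consider every possible first cut. r[k] is the best of p[i]+r[k−i] over all sellable i≤k.
r[1] = 3
r[2] = 14
r[3] = 17  (first piece 1, then r[2]=14)
r[4] = 28  (first piece 2, then r[2]=14)
r[5] = 33
r[6] = 42  (first piece 2, then r[4]=28)
r[7] = 47  (first piece 2, then r[5]=33)
r[8] = 56  (first piece 2, then r[6]=42)
r[9] = 61  (first piece 2, then r[7]=47)
r[10] = 70  (first piece 2, then r[8]=56)
One optimal cutting: 2 + 2 + 2 + 2 + 2 → €14 + €14 + €14 + €14 + €14 = €70.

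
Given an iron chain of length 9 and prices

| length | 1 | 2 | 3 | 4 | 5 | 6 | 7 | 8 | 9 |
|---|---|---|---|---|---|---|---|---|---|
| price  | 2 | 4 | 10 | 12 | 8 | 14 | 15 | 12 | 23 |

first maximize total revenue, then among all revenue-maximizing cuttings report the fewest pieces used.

3

Build r[k] bottom-up: r[k] = max over allowed piece i of (p[i] + r[k−i]).
r[1] = 2
r[2] = 4  (first piece 1, then r[1]=2)
r[3] = 10
r[4] = 12  (first piece 1, then r[3]=10)
r[5] = 14  (first piece 1, then r[4]=12)
r[6] = 20  (first piece 3, then r[3]=10)
r[7] = 22  (first piece 1, then r[6]=20)
r[8] = 24  (first piece 1, then r[7]=22)
r[9] = 30  (first piece 3, then r[6]=20)
Maximum revenue is $30.
Now minimize piece count subject to staying optimal: for each k, pieces[k] = 1 + min over i with p[i]+r[k−i]=r[k] of pieces[k−i].
pieces[6] = 2
pieces[7] = 2
pieces[8] = 2
pieces[9] = 3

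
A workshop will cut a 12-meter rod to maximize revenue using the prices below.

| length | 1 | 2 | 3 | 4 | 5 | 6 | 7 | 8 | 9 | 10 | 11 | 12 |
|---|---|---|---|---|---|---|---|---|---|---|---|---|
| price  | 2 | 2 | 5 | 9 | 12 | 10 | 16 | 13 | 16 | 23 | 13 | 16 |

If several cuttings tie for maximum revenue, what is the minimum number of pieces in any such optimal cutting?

Consider every possible first cut. r[k] is the best of p[i]+r[k−i] over all sellable i≤k.
r[1] = 2
r[2] = max(2+2, 2+0) = 4
r[3] = max(2+4, 2+2, 5+0) = 6
r[4] = max(2+6, 2+4, 5+2, 9+0) = 9
r[5] = max(2+9, 2+6, 5+4, 9+2, 12+0) = 12
r[6] = max(2+12, 2+9, 5+6, 9+4, 12+2, 10+0) = 14
r[7] = max(2+14, 2+12, 5+9, …, 10+2, 16+0) = 16
r[8] = max(2+16, 2+14, 5+12, …, 16+2, 13+0) = 18
r[9] = max(2+18, 2+16, 5+14, …, 13+2, 16+0) = 21
r[10] = max(2+21, 2+18, 5+16, …, 16+2, 23+0) = 24
r[11] = max(2+24, 2+21, 5+18, …, 23+2, 13+0) = 26
r[12] = max(2+26, 2+24, 5+21, …, 13+2, 16+0) = 28
Maximum revenue is €28.
Now minimize piece count subject to staying optimal: for each k, pieces[k] = 1 + min over i with p[i]+r[k−i]=r[k] of pieces[k−i].
pieces[9] = 2
pieces[10] = 2
pieces[11] = 3
pieces[12] = 2

2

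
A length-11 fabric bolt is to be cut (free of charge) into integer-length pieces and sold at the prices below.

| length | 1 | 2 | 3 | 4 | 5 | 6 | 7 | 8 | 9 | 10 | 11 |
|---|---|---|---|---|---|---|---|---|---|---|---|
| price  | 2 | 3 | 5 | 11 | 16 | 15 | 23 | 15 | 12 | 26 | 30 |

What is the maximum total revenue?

Consider every possible first cut. R[k] is the best of p[i]+R[k−i] over all sellable i≤k.
R[1] = 2
R[2] = max(2+2, 3+0) = 4
R[3] = max(2+4, 3+2, 5+0) = 6
R[4] = max(2+6, 3+4, 5+2, 11+0) = 11
R[5] = max(2+11, 3+6, 5+4, 11+2, 16+0) = 16
R[6] = max(2+16, 3+11, 5+6, 11+4, 16+2, 15+0) = 18
R[7] = max(2+18, 3+16, 5+11, …, 15+2, 23+0) = 23
R[8] = max(2+23, 3+18, 5+16, …, 23+2, 15+0) = 25
R[9] = max(2+25, 3+23, 5+18, …, 15+2, 12+0) = 27
R[10] = max(2+27, 3+25, 5+23, …, 12+2, 26+0) = 32
R[11] = max(2+32, 3+27, 5+25, …, 26+2, 30+0) = 34
One optimal cutting: 5 + 5 + 1 → $16 + $16 + $2 = $34.

34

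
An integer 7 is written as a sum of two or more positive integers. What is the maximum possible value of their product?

12

Define m[k] = max over 1≤i<k of i · max(k−i, m[k−i]); the inner max lets the remainder stay uncut if that's better.
m[2] = 1×max(1,0) = 1×1 = 1
m[3] = 1×max(2,1) = 1×2 = 2
m[4] = 2×max(2,1) = 2×2 = 4
m[5] = 2×max(3,2) = 2×3 = 6
m[6] = 3×max(3,2) = 3×3 = 9
m[7] = 2×max(5,6) = 2×6 = 12
One optimal split: 3 + 2 + 2; product 3×2×2 = 12.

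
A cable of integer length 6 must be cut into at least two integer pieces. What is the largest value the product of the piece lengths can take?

Let g[k] be the best product for length k (with at least one cut). For each first piece i, the rest contributes max(k−i, g[k−i]).
g[2] = 1×max(1,0) = 1×1 = 1
g[3] = 1×max(2,1) = 1×2 = 2
g[4] = 2×max(2,1) = 2×2 = 4
g[5] = 2×max(3,2) = 2×3 = 6
g[6] = 3×max(3,2) = 3×3 = 9
One optimal split: 3 + 3; product 3×3 = 9.

9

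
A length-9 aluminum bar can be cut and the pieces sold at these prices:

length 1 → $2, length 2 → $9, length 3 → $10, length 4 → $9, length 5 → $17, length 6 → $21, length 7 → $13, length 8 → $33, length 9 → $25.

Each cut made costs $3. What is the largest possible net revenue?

32

Consider every possible first cut. r[k] is the best of p[i]+r[k−i] over all sellable i≤k, charging 3 whenever i<k.
r[1] = 2
r[2] = 9
r[3] = 10
r[4] = 15  (first piece 2, then r[2]=9)
r[5] = 17
r[6] = 21  (first piece 2, then r[4]=15)
r[7] = 23  (first piece 2, then r[5]=17)
r[8] = 33
r[9] = 32  (first piece 1, then r[8]=33)
One optimal plan: pieces 8 + 1 (1 cut) → $35 − $3 = $32.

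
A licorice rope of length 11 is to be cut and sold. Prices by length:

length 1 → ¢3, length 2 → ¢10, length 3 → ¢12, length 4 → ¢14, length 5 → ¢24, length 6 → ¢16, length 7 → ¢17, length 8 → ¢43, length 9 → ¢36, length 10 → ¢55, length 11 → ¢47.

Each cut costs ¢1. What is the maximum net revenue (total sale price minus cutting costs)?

Consider every possible first cut. net[k] is the best of p[i]+net[k−i] over all sellable i≤k, charging 1 whenever i<k.
net[1] = 3
net[2] = 10
net[3] = 12  (first piece 1, then net[2]=10)
net[4] = 19  (first piece 2, then net[2]=10)
net[5] = 24
net[6] = 28  (first piece 2, then net[4]=19)
net[7] = 33  (first piece 2, then net[5]=24)
net[8] = 43
net[9] = 45  (first piece 1, then net[8]=43)
net[10] = 55
net[11] = 57  (first piece 1, then net[10]=55)
One optimal plan: pieces 10 + 1 (1 cut) → ¢58 − ¢1 = ¢57.

57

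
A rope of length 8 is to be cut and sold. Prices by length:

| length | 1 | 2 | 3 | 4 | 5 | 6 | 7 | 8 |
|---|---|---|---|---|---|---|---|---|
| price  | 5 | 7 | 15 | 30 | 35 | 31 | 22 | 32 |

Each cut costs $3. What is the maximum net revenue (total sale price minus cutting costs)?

57

Let r[k] be the best obtainable value from length k. For each k, try every first piece i and keep the best of price[i] + r[k−i] minus the 3 cut fee when i<k.
r[1] = 5
r[2] = max(5+5-3, 7+0) = 7
r[3] = max(5+7-3, 7+5-3, 15+0) = 15
r[4] = max(5+15-3, 7+7-3, 15+5-3, 30+0) = 30
r[5] = max(5+30-3, 7+15-3, 15+7-3, 30+5-3, 35+0) = 35
r[6] = max(5+35-3, 7+30-3, 15+15-3, 30+7-3, 35+5-3, 31+0) = 37
r[7] = max(5+37-3, 7+35-3, 15+30-3, …, 31+5-3, 22+0) = 42
r[8] = max(5+42-3, 7+37-3, 15+35-3, …, 22+5-3, 32+0) = 57
One optimal plan: pieces 4 + 4 (1 cut) → $60 − $3 = $57.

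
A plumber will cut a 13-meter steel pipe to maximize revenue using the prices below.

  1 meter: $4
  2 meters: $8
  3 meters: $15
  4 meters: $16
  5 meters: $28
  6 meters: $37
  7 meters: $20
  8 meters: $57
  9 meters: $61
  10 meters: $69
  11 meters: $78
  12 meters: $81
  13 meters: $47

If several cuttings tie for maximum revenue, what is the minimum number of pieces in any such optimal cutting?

Build r[k] bottom-up: r[k] = max over allowed piece i of (p[i] + r[k−i]).
r[1] = 4
r[2] = max(4+4, 8+0) = 8
r[3] = max(4+8, 8+4, 15+0) = 15
r[4] = max(4+15, 8+8, 15+4, 16+0) = 19
r[5] = max(4+19, 8+15, 15+8, 16+4, 28+0) = 28
r[6] = max(4+28, 8+19, 15+15, 16+8, 28+4, 37+0) = 37
r[7] = max(4+37, 8+28, 15+19, …, 37+4, 20+0) = 41
r[8] = max(4+41, 8+37, 15+28, …, 20+4, 57+0) = 57
r[9] = max(4+57, 8+41, 15+37, …, 57+4, 61+0) = 61
r[10] = max(4+61, 8+57, 15+41, …, 61+4, 69+0) = 69
r[11] = max(4+69, 8+61, 15+57, …, 69+4, 78+0) = 78
r[12] = max(4+78, 8+69, 15+61, …, 78+4, 81+0) = 82
r[13] = max(4+82, 8+78, 15+69, …, 81+4, 47+0) = 86
Maximum revenue is $86.
Now minimize piece count subject to staying optimal: for each k, pieces[k] = 1 + min over i with p[i]+r[k−i]=r[k] of pieces[k−i].
pieces[10] = 1
pieces[11] = 1
pieces[12] = 2
pieces[13] = 2

2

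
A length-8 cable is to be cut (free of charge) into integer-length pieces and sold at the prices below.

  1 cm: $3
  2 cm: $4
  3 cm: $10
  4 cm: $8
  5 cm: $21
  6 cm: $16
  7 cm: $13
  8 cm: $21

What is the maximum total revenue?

Consider every possible first cut. R[k] is the best of p[i]+R[k−i] over all sellable i≤k.
R[1] = 3
R[2] = max(3+3, 4+0) = 6
R[3] = max(3+6, 4+3, 10+0) = 10
R[4] = max(3+10, 4+6, 10+3, 8+0) = 13
R[5] = max(3+13, 4+10, 10+6, 8+3, 21+0) = 21
R[6] = max(3+21, 4+13, 10+10, 8+6, 21+3, 16+0) = 24
R[7] = max(3+24, 4+21, 10+13, …, 16+3, 13+0) = 27
R[8] = max(3+27, 4+24, 10+21, …, 13+3, 21+0) = 31
One optimal cutting: 5 + 3 → $21 + $10 = $31.

31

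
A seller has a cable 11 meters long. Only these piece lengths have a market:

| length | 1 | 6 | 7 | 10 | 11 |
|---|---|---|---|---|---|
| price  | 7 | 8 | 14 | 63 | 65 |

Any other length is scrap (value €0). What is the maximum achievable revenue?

77

Consider every possible first cut. r[k] is the best of p[i]+r[k−i] over all sellable i≤k.
r[1] = 7
r[2] = 14  (first piece 1, then r[1]=7)
r[3] = 21  (first piece 1, then r[2]=14)
r[4] = 28  (first piece 1, then r[3]=21)
r[5] = 35  (first piece 1, then r[4]=28)
r[6] = max(7+35, 8+0) = 42
r[7] = max(7+42, 8+7, 14+0) = 49
r[8] = max(7+49, 8+14, 14+7) = 56
r[9] = max(7+56, 8+21, 14+14) = 63
r[10] = max(7+63, 8+28, 14+21, 63+0) = 70
r[11] = max(7+70, 8+35, 14+28, 63+7, 65+0) = 77
One optimal cutting: 1 + 1 + 1 + 1 + 1 + 1 + 1 + 1 + 1 + 1 + 1 → €77.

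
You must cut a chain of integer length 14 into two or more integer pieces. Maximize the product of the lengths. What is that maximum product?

162

Define P[k] = max over 1≤i<k of i · max(k−i, P[k−i]); the inner max lets the remainder stay uncut if that's better.
P[2] = 1·max(1,0) = 1·1 = 1
P[3] = 1·max(2,1) = 1·2 = 2
P[4] = 2·max(2,1) = 2·2 = 4
P[5] = 2·max(3,2) = 2·3 = 6
P[6] = 3·max(3,2) = 3·3 = 9
P[7] = 2·max(5,6) = 2·6 = 12
P[8] = 2·max(6,9) = 2·9 = 18
P[9] = 3·max(6,9) = 3·9 = 27
P[10] = 2·max(8,18) = 2·18 = 36
P[11] = 2·max(9,27) = 2·27 = 54
P[12] = 3·max(9,27) = 3·27 = 81
P[13] = 2·max(11,54) = 2·54 = 108
P[14] = 2·max(12,81) = 2·81 = 162
One optimal split: 3 + 3 + 3 + 3 + 2; product 3·3·3·3·2 = 162.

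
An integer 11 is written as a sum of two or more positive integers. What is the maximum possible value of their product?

54

Fill prod[k] for k=2..11: at each k try every first piece i and multiply by the better of (k−i) uncut or prod[k−i].
prod[2] = 1*max(1,0) = 1*1 = 1
prod[3] = 1*max(2,1) = 1*2 = 2
prod[4] = 2*max(2,1) = 2*2 = 4
prod[5] = 2*max(3,2) = 2*3 = 6
prod[6] = 3*max(3,2) = 3*3 = 9
prod[7] = 2*max(5,6) = 2*6 = 12
prod[8] = 2*max(6,9) = 2*9 = 18
prod[9] = 3*max(6,9) = 3*9 = 27
prod[10] = 2*max(8,18) = 2*18 = 36
prod[11] = 2*max(9,27) = 2*27 = 54
One optimal split: 3 + 3 + 3 + 2; product 3*3*3*2 = 54.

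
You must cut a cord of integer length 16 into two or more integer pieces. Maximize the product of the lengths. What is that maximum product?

324

Let P[k] be the best product for length k (with at least one cut). For each first piece i, the rest contributes max(k−i, P[k−i]).
P[2] = 1*max(1,0) = 1*1 = 1
P[3] = 1*max(2,1) = 1*2 = 2
P[4] = 2*max(2,1) = 2*2 = 4
P[5] = 2*max(3,2) = 2*3 = 6
P[6] = 3*max(3,2) = 3*3 = 9
P[7] = 2*max(5,6) = 2*6 = 12
P[8] = 2*max(6,9) = 2*9 = 18
P[9] = 3*max(6,9) = 3*9 = 27
P[10] = 2*max(8,18) = 2*18 = 36
P[11] = 2*max(9,27) = 2*27 = 54
P[12] = 3*max(9,27) = 3*27 = 81
P[13] = 2*max(11,54) = 2*54 = 108
P[14] = 2*max(12,81) = 2*81 = 162
P[15] = 3*max(12,81) = 3*81 = 243
P[16] = 2*max(14,162) = 2*162 = 324
One optimal split: 3 + 3 + 3 + 3 + 2 + 2; product 3*3*3*3*2*2 = 324.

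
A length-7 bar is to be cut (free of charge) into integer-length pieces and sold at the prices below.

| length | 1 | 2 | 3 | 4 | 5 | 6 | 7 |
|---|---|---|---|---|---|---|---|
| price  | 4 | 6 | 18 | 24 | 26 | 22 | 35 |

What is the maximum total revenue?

42

Build best[k] bottom-up: best[k] = max over allowed piece i of (p[i] + best[k−i]).
best[1] = 4
best[2] = 8  (first piece 1, then best[1]=4)
best[3] = 18
best[4] = 24
best[5] = 28  (first piece 1, then best[4]=24)
best[6] = 36  (first piece 3, then best[3]=18)
best[7] = 42  (first piece 3, then best[4]=24)
One optimal cutting: 4 + 3 → 24 + 18 = 42.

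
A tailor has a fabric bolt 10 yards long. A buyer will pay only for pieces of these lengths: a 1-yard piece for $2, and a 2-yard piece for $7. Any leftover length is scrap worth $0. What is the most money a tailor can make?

35

Let best[k] be the best obtainable value from length k. For each k, try every first piece i and keep the best of price[i] + best[k−i].
best[1] = 2
best[2] = max(2+2, 7+0) = 7
best[3] = max(2+7, 7+2) = 9
best[4] = max(2+9, 7+7) = 14
best[5] = max(2+14, 7+9) = 16
best[6] = max(2+16, 7+14) = 21
best[7] = max(2+21, 7+16) = 23
best[8] = max(2+23, 7+21) = 28
best[9] = max(2+28, 7+23) = 30
best[10] = max(2+30, 7+28) = 35
One optimal cutting: 2 + 2 + 2 + 2 + 2 → $35.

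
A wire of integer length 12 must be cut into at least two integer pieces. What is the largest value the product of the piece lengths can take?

81

Let g[k] be the best product for length k (with at least one cut). For each first piece i, the rest contributes max(k−i, g[k−i]).
g[2] = 1*max(1,0) = 1*1 = 1
g[3] = max(1*2, 2*1) = 2
g[4] = max(1*3, 2*2, 3*1) = 4
g[5] = max(1*4, 2*3, 3*2, 4*1) = 6
g[6] = max(1*6, 2*4, 3*3, 4*2, 5*1) = 9
g[7] = max(1*9, 2*6, 3*4, 4*3, 5*2, 6*1) = 12
g[8] = max(1*12, 2*9, 3*6, …, 6*2, 7*1) = 18
g[9] = max(1*18, 2*12, 3*9, …, 7*2, 8*1) = 27
g[10] = max(1*27, 2*18, 3*12, …, 8*2, 9*1) = 36
g[11] = max(1*36, 2*27, 3*18, …, 9*2, 10*1) = 54
g[12] = max(1*54, 2*36, 3*27, …, 10*2, 11*1) = 81
One optimal split: 3 + 3 + 3 + 3; product 3*3*3*3 = 81.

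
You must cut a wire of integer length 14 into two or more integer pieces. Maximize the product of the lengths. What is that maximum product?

162

Fill g[k] for k=2..14: at each k try every first piece i and multiply by the better of (k−i) uncut or g[k−i].
g[2] = 1×max(1,0) = 1×1 = 1
g[3] = 1×max(2,1) = 1×2 = 2
g[4] = 2×max(2,1) = 2×2 = 4
g[5] = 2×max(3,2) = 2×3 = 6
g[6] = 3×max(3,2) = 3×3 = 9
g[7] = 2×max(5,6) = 2×6 = 12
g[8] = 2×max(6,9) = 2×9 = 18
g[9] = 3×max(6,9) = 3×9 = 27
g[10] = 2×max(8,18) = 2×18 = 36
g[11] = 2×max(9,27) = 2×27 = 54
g[12] = 3×max(9,27) = 3×27 = 81
g[13] = 2×max(11,54) = 2×54 = 108
g[14] = 2×max(12,81) = 2×81 = 162
One optimal split: 3 + 3 + 3 + 3 + 2; product 3×3×3×3×2 = 162.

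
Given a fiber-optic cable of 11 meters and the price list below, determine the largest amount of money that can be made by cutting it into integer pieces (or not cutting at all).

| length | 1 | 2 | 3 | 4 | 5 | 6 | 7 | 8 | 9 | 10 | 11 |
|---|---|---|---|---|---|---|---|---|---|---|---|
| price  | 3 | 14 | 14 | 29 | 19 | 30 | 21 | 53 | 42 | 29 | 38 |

Consider every possible first cut. best[k] is the best of p[i]+best[k−i] over all sellable i≤k.
best[1] = 3
best[2] = max(3+3, 14+0) = 14
best[3] = max(3+14, 14+3, 14+0) = 17
best[4] = max(3+17, 14+14, 14+3, 29+0) = 29
best[5] = max(3+29, 14+17, 14+14, 29+3, 19+0) = 32
best[6] = max(3+32, 14+29, 14+17, 29+14, 19+3, 30+0) = 43
best[7] = max(3+43, 14+32, 14+29, …, 30+3, 21+0) = 46
best[8] = max(3+46, 14+43, 14+32, …, 21+3, 53+0) = 58
best[9] = max(3+58, 14+46, 14+43, …, 53+3, 42+0) = 61
best[10] = max(3+61, 14+58, 14+46, …, 42+3, 29+0) = 72
best[11] = max(3+72, 14+61, 14+58, …, 29+3, 38+0) = 75
One optimal cutting: 4 + 4 + 2 + 1 → $29 + $29 + $14 + $3 = $75.

75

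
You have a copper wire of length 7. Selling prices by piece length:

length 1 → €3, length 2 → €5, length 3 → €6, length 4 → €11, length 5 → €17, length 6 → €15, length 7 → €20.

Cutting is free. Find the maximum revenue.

23

Let r[k] be the best obtainable value from length k. For each k, try every first piece i and keep the best of price[i] + r[k−i].
r[1] = 3
r[2] = 6  (first piece 1, then r[1]=3)
r[3] = 9  (first piece 1, then r[2]=6)
r[4] = 12  (first piece 1, then r[3]=9)
r[5] = 17
r[6] = 20  (first piece 1, then r[5]=17)
r[7] = 23  (first piece 1, then r[6]=20)
One optimal cutting: 5 + 1 + 1 → €17 + €3 + €3 = €23.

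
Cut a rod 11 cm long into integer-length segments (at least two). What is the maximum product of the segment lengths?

54

Fill prod[k] for k=2..11: at each k try every first piece i and multiply by the better of (k−i) uncut or prod[k−i].
prod[2] = 1*max(1,0) = 1*1 = 1
prod[3] = 1*max(2,1) = 1*2 = 2
prod[4] = 2*max(2,1) = 2*2 = 4
prod[5] = 2*max(3,2) = 2*3 = 6
prod[6] = 3*max(3,2) = 3*3 = 9
prod[7] = 2*max(5,6) = 2*6 = 12
prod[8] = 2*max(6,9) = 2*9 = 18
prod[9] = 3*max(6,9) = 3*9 = 27
prod[10] = 2*max(8,18) = 2*18 = 36
prod[11] = 2*max(9,27) = 2*27 = 54
One optimal split: 3 + 3 + 3 + 2; product 3*3*3*2 = 54.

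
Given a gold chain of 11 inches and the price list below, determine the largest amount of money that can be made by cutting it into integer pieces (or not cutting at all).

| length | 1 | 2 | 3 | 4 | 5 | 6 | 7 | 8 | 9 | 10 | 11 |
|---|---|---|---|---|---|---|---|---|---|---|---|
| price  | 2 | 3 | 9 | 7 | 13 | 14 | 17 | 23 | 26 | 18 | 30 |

Build r[k] bottom-up: r[k] = max over allowed piece i of (p[i] + r[k−i]).
r[1] = 2
r[2] = max(2+2, 3+0) = 4
r[3] = max(2+4, 3+2, 9+0) = 9
r[4] = max(2+9, 3+4, 9+2, 7+0) = 11
r[5] = max(2+11, 3+9, 9+4, 7+2, 13+0) = 13
r[6] = max(2+13, 3+11, 9+9, 7+4, 13+2, 14+0) = 18
r[7] = max(2+18, 3+13, 9+11, …, 14+2, 17+0) = 20
r[8] = max(2+20, 3+18, 9+13, …, 17+2, 23+0) = 23
r[9] = max(2+23, 3+20, 9+18, …, 23+2, 26+0) = 27
r[10] = max(2+27, 3+23, 9+20, …, 26+2, 18+0) = 29
r[11] = max(2+29, 3+27, 9+23, …, 18+2, 30+0) = 32
One optimal cutting: 8 + 3 → $23 + $9 = $32.

32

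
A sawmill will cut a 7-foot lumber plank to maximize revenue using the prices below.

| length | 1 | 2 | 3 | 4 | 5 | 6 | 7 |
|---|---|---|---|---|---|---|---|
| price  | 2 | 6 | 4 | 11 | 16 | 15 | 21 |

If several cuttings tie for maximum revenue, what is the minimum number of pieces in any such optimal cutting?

Consider every possible first cut. r[k] is the best of p[i]+r[k−i] over all sellable i≤k.
r[1] = 2
r[2] = max(2+2, 6+0) = 6
r[3] = max(2+6, 6+2, 4+0) = 8
r[4] = max(2+8, 6+6, 4+2, 11+0) = 12
r[5] = max(2+12, 6+8, 4+6, 11+2, 16+0) = 16
r[6] = max(2+16, 6+12, 4+8, 11+6, 16+2, 15+0) = 18
r[7] = max(2+18, 6+16, 4+12, …, 15+2, 21+0) = 22
Maximum revenue is $22.
Now minimize piece count subject to staying optimal: for each k, pieces[k] = 1 + min over i with p[i]+r[k−i]=r[k] of pieces[k−i].
pieces[4] = 2
pieces[5] = 1
pieces[6] = 2
pieces[7] = 2

2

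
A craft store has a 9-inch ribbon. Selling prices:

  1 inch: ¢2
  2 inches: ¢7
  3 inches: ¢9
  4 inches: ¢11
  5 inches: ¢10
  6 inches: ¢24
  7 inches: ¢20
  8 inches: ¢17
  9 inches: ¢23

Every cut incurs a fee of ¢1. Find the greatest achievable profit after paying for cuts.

32

Let v[k] be the best obtainable value from length k. For each k, try every first piece i and keep the best of price[i] + v[k−i] minus the 1 cut fee when i<k.
v[1] = 2
v[2] = 7
v[3] = 9
v[4] = 13  (first piece 2, then v[2]=7)
v[5] = 15  (first piece 2, then v[3]=9)
v[6] = 24
v[7] = 25  (first piece 1, then v[6]=24)
v[8] = 30  (first piece 2, then v[6]=24)
v[9] = 32  (first piece 3, then v[6]=24)
One optimal plan: pieces 6 + 3 (1 cut) → ¢33 − ¢1 = ¢32.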